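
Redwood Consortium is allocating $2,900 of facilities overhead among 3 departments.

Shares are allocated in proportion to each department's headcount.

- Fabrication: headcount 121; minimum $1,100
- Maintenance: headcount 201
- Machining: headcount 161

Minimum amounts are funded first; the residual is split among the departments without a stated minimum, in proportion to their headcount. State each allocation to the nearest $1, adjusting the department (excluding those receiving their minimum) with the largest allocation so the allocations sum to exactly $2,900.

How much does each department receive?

Minimums first: Fabrication $1,100. Balance $1,800.
Balance split over remaining headcount 362: Maintenance 999.45 → $999; Machining 800.55 → $801.

Fabrication: $1,100 · Maintenance: $999 · Machining: $801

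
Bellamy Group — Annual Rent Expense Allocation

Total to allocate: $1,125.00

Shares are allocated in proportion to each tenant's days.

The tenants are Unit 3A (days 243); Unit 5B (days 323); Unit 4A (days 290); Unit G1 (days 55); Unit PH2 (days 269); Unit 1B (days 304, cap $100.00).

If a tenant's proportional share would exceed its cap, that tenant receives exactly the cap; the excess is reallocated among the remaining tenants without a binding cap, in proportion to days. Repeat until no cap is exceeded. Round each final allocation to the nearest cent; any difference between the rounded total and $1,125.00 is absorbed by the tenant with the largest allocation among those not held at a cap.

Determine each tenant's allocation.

Total days = 1,484.
Unconstrained shares: Unit 3A 184.21496; Unit 5B 244.8619; Unit 4A 219.84501; Unit G1 41.6947; Unit PH2 203.9252; Unit 1B 230.4582.
Held at cap: Unit 1B ($100.00); remaining pool $1,025.00 reallocated over remaining days 1,180.
Shares after redistribution: Unit 3A 211.0805 → $211.08; Unit 5B 280.5720 → $280.57; Unit 4A 251.9068 → $251.91; Unit G1 47.7754 → $47.78; Unit PH2 233.6653 → $233.67.
Rounding difference −$0.01 applied to Unit 5B → $280.56.

Unit 3A: $211.08 · Unit 5B: $280.56 · Unit 4A: $251.91 · Unit G1: $47.78 · Unit PH2: $233.67 · Unit 1B: $100.00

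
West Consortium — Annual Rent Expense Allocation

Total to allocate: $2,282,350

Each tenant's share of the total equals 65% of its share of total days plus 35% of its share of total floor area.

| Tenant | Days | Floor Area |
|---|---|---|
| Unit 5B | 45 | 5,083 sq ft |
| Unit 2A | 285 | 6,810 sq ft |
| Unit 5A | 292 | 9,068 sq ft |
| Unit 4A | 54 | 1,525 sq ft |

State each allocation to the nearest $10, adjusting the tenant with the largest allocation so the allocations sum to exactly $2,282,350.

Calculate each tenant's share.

Unit 5B: $279,330; Unit 2A: $867,380; Unit 5A: $962,960; Unit 4A: $172,680

Totals — days 676, floor area 22,486.
Blended shares (65% days + 35% floor area): Unit 5B 0.1224; Unit 2A 0.3800; Unit 5A 0.4219; Unit 4A 0.0757.
Unrounded shares: Unit 5B 279,330.77; Unit 2A 867,379.16; Unit 5A 962,957.32; Unit 4A 172,682.76.
Rounded to nearest $10: Unit 5B $279,330; Unit 2A $867,380; Unit 5A $962,960; Unit 4A $172,680. Sum = $2,282,350.
No rounding difference to absorb.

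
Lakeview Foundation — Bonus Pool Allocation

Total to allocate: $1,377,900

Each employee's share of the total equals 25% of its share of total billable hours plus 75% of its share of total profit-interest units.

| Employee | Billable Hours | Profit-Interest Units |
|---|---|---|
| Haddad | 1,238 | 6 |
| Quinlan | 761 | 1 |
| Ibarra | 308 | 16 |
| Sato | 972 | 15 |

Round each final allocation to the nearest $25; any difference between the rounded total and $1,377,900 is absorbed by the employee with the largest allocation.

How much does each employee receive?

Totals — billable hours 3,279, profit-interest units 38.
Composite weights (25% billable hours + 75% profit-interest units): Haddad 0.2128; Quinlan 0.0778; Ibarra 0.3393; Sato 0.3702.
Proportional shares: Haddad 293,230.33; Quinlan 107,142.17; Ibarra 467,483.22; Sato 510,044.28.
Rounded to nearest $25: Haddad $293,225; Quinlan $107,150; Ibarra $467,475; Sato $510,050. Sum = $1,377,900.
Rounded total matches; no reconciliation needed.

Haddad: $293,225 | Quinlan: $107,150 | Ibarra: $467,475 | Sato: $510,050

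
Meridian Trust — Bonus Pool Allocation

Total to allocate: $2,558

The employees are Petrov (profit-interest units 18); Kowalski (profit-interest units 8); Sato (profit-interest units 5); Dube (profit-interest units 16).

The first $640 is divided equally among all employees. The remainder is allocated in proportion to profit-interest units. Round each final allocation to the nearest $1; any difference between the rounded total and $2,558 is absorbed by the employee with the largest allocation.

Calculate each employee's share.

Petrov: $895 | Kowalski: $486 | Sato: $364 | Dube: $813

$640 shared equally gives $160 per employee.
Remainder $1,918 by profit-interest units (total 47): Petrov 734.55 → $735; Kowalski 326.47 → $326; Sato 204.04 → $204; Dube 652.94 → $653.
Totals: Petrov $160 + $735 = $895; Kowalski $160 + $326 = $486; Sato $160 + $204 = $364; Dube $160 + $653 = $813.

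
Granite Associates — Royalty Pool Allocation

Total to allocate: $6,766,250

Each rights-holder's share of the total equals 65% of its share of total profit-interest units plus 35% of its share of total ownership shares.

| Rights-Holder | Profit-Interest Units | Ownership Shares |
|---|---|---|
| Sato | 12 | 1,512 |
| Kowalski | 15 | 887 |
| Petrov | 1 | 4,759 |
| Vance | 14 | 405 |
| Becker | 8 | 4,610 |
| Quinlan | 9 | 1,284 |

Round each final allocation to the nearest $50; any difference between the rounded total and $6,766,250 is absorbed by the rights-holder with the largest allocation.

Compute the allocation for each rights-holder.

Sato: $1,160,600; Kowalski: $1,274,250; Petrov: $912,050; Vance: $1,114,900; Becker: $1,407,600; Quinlan: $896,850

Profit-interest units total 59; ownership shares total 13,457.
Combined weights (65% profit-interest units + 35% ownership shares): Sato 0.1715; Kowalski 0.1883; Petrov 0.1348; Vance 0.1648; Becker 0.2080; Quinlan 0.1325.
Pro-rata amounts: Sato 1,160,605.71; Kowalski 1,274,247.37; Petrov 912,040.97; Vance 1,114,880.69; Becker 1,407,623.70; Quinlan 896,851.56.
Rounded to nearest $50: Sato $1,160,600; Kowalski $1,274,250; Petrov $912,050; Vance $1,114,900; Becker $1,407,600; Quinlan $896,850. Sum = $6,766,250.
No rounding difference to absorb.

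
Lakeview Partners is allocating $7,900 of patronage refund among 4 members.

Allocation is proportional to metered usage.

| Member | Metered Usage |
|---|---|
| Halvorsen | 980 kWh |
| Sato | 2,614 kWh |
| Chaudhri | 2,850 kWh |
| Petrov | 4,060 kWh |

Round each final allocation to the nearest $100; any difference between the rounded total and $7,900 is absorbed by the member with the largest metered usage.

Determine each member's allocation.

Metered usage total: 980 + 2,614 + 2,850 + 4,060 = 10,504.
Unrounded shares: Halvorsen 737.05; Sato 1,965.97; Chaudhri 2,143.47; Petrov 3,053.50.
Rounded to nearest $100: Halvorsen $700; Sato $2,000; Chaudhri $2,100; Petrov $3,100. Sum = $7,900.
Sum already equals the total — no adjustment.

Halvorsen: $700 | Sato: $2,000 | Chaudhri: $2,100 | Petrov: $3,100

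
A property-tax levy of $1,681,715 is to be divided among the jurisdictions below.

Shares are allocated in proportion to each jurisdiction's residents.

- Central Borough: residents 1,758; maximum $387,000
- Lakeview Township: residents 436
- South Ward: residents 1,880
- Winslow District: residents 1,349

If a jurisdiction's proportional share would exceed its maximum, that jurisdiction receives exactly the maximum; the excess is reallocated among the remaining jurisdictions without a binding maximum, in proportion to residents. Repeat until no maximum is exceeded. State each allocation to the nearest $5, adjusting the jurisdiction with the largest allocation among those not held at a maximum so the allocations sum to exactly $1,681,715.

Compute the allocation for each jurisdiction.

Residents total: 5,423.
Unconstrained shares: Central Borough 545,169.64; Lakeview Township 135,207.03; South Ward 583,002.80; Winslow District 418,335.52.
Capped: Central Borough ($387,000); residual $1,294,715 reallocated over remaining residents 3,665.
Shares after redistribution: Lakeview Township 154,023.39 → $154,025; South Ward 664,137.57 → $664,140; Winslow District 476,554.03 → $476,555.
Rounding difference −$5 applied to South Ward → $664,135.

Central Borough: $387,000; Lakeview Township: $154,025; South Ward: $664,135; Winslow District: $476,555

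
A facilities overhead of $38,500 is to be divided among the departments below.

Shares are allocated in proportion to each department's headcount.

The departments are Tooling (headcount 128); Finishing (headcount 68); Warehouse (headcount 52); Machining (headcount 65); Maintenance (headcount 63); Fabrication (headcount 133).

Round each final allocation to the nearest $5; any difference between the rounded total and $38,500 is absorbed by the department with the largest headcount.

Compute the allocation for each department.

Combined headcount = 128 + 68 + 52 + 65 + 63 + 133 = 509.
Pro-rata amounts: Tooling 9,681.73; Finishing 5,143.42; Warehouse 3,933.20; Machining 4,916.50; Maintenance 4,765.23; Fabrication 10,059.92.
After rounding ($5): Tooling $9,680; Finishing $5,145; Warehouse $3,935; Machining $4,915; Maintenance $4,765; Fabrication $10,060. Sum = $38,500.
Rounded total matches; no reconciliation needed.

Tooling: $9,680; Finishing: $5,145; Warehouse: $3,935; Machining: $4,915; Maintenance: $4,765; Fabrication: $10,060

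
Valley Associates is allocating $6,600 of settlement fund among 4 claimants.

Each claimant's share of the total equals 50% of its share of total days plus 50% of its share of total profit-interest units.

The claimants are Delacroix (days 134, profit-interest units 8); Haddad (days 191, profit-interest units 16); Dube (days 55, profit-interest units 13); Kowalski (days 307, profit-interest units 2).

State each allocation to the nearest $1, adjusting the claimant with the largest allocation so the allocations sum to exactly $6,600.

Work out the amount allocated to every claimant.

Delacroix: $1,321; Haddad: $2,271; Dube: $1,364; Kowalski: $1,644

Totals — days 687, profit-interest units 39.
Composite weights (50% days + 50% profit-interest units): Delacroix 0.2001; Haddad 0.3441; Dube 0.2067; Kowalski 0.2491.
Raw shares: Delacroix 1,320.59; Haddad 2,271.31; Dube 1,364.19; Kowalski 1,643.90.
After rounding ($1): Delacroix $1,321; Haddad $2,271; Dube $1,364; Kowalski $1,644. Sum = $6,600.
Rounded total matches; no reconciliation needed.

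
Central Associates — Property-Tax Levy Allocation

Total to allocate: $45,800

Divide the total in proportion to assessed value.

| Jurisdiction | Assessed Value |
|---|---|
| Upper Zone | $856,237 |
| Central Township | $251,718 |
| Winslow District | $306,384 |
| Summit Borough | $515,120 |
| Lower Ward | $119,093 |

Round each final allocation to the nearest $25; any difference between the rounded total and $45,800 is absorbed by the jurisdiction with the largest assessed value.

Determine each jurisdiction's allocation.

Upper Zone: $19,125 | Central Township: $5,625 | Winslow District: $6,850 | Summit Borough: $11,525 | Lower Ward: $2,675

Assessed value total: 856,237 + 251,718 + 306,384 + 515,120 + 119,093 = 2,048,552.
Raw shares: Upper Zone 19,143.11; Central Township 5,627.72; Winslow District 6,849.91; Summit Borough 11,516.67; Lower Ward 2,662.59.
After rounding ($25): Upper Zone $19,150; Central Township $5,625; Winslow District $6,850; Summit Borough $11,525; Lower Ward $2,675. Sum = $45,825.
Difference $45,800 − $45,825 = −$25 applied to largest assessed value (Upper Zone): Upper Zone becomes $19,125.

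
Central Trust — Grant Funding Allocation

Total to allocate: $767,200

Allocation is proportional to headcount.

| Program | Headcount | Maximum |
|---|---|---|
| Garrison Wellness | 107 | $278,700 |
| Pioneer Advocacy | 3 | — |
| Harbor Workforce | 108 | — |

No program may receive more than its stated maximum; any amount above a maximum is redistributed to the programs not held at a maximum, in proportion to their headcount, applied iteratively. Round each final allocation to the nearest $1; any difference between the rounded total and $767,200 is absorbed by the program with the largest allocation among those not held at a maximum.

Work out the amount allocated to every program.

Sum of headcount: 218.
Pro-rata shares before constraints: Garrison Wellness 376,561.47; Pioneer Advocacy 10,557.80; Harbor Workforce 380,080.73.
Capped: Garrison Wellness ($278,700); remaining pool $488,500 reallocated over remaining headcount 111.
Remaining shares: Pioneer Advocacy 13,202.70 → $13,203; Harbor Workforce 475,297.30 → $475,297.

Garrison Wellness: $278,700 | Pioneer Advocacy: $13,203 | Harbor Workforce: $475,297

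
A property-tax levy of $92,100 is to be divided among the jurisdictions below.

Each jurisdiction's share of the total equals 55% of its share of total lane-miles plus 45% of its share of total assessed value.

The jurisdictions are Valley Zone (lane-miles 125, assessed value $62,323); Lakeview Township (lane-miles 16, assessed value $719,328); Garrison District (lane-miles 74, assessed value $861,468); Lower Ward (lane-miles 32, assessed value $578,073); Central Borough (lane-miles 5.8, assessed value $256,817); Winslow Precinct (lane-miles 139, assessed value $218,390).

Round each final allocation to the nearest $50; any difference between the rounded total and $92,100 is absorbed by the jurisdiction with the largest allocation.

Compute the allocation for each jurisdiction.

Valley Zone: $17,100 | Lakeview Township: $13,150 | Garrison District: $22,800 | Lower Ward: $13,000 | Central Borough: $4,700 | Winslow Precinct: $21,350

Totals — lane-miles 391.8, assessed value 2,696,399.
Blended shares (55% lane-miles + 45% assessed value): Valley Zone 0.1859; Lakeview Township 0.1425; Garrison District 0.2476; Lower Ward 0.1414; Central Borough 0.0510; Winslow Precinct 0.2316.
Proportional shares: Valley Zone 17,118.92; Lakeview Township 13,125.04; Garrison District 22,808.50; Lower Ward 13,022.48; Central Borough 4,697.28; Winslow Precinct 21,327.78.
At nearest $50: Valley Zone $17,100; Lakeview Township $13,150; Garrison District $22,800; Lower Ward $13,000; Central Borough $4,700; Winslow Precinct $21,350. Sum = $92,100.
No rounding difference to absorb.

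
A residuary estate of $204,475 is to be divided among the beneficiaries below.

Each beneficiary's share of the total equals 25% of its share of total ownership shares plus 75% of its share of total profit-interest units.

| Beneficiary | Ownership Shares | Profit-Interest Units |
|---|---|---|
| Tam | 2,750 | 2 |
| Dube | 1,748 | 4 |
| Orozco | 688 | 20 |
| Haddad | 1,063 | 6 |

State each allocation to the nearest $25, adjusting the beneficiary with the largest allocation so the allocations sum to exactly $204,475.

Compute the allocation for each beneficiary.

Ownership shares total 6,249; profit-interest units total 32.
Composite weights (25% ownership shares + 75% profit-interest units): Tam 0.1569; Dube 0.1637; Orozco 0.4963; Haddad 0.1832.
Unrounded shares: Tam 32,080.61; Dube 33,468.71; Orozco 101,475.71; Haddad 37,449.97.
At nearest $25: Tam $32,075; Dube $33,475; Orozco $101,475; Haddad $37,450. Sum = $204,475.
Rounded total matches; no reconciliation needed.

Tam: $32,075 | Dube: $33,475 | Orozco: $101,475 | Haddad: $37,450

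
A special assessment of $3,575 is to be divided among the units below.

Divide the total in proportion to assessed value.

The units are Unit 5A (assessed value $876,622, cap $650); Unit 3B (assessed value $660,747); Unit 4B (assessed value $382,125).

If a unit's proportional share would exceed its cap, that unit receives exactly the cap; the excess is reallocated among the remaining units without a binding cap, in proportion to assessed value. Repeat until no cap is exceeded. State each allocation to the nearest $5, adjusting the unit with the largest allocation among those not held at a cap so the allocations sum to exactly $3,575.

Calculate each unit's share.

Combined assessed value = 1,919,494.
Proportional shares (ignoring caps): Unit 5A 1,632.68; Unit 3B 1,230.62; Unit 4B 711.70.
Held at cap: Unit 5A ($650); remaining pool $2,925 reallocated over remaining assessed value 1,042,872.
Redistributed shares: Unit 3B 1,853.23 → $1,855; Unit 4B 1,071.77 → $1,070.

Unit 5A: $650 | Unit 3B: $1,855 | Unit 4B: $1,070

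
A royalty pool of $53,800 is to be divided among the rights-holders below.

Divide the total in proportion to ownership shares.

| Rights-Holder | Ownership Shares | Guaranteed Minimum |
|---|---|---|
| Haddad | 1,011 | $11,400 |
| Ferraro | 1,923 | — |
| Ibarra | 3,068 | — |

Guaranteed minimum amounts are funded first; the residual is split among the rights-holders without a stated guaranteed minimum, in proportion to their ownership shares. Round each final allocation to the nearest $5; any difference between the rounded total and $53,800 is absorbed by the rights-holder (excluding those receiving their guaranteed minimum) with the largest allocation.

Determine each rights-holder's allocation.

Haddad: $11,400 · Ferraro: $16,335 · Ibarra: $26,065

Minimums first: Haddad $11,400. Residual $42,400.
Residual split over remaining ownership shares 4,991: Ferraro 16,336.45 → $16,335; Ibarra 26,063.55 → $26,065.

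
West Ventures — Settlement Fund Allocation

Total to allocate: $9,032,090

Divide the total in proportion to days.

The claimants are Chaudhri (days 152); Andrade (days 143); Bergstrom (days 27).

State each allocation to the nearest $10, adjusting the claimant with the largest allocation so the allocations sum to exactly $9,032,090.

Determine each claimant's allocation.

Chaudhri: $4,263,590 | Andrade: $4,011,150 | Bergstrom: $757,350

Total days = 322.
Pro-rata amounts: Chaudhri 152/322 × $9,032,090 = 4,263,595.28; Andrade 143/322 × $9,032,090 = 4,011,145.56; Bergstrom 27/322 × $9,032,090 = 757,349.16.
At nearest $10: Chaudhri $4,263,600; Andrade $4,011,150; Bergstrom $757,350. Sum = $9,032,100.
Difference $9,032,090 − $9,032,100 = −$10 applied to largest allocation (Chaudhri): Chaudhri becomes $4,263,590.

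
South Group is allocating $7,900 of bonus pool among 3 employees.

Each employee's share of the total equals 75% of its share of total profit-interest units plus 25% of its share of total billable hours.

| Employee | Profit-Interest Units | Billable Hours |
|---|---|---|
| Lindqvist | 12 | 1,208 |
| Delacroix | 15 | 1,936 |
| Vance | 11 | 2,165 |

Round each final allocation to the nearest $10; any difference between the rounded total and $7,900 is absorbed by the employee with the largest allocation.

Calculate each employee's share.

Lindqvist: $2,320 · Delacroix: $3,060 · Vance: $2,520

Totals — profit-interest units 38, billable hours 5,309.
Composite weights (75% profit-interest units + 25% billable hours): Lindqvist 0.2937; Delacroix 0.3872; Vance 0.3191.
Pro-rata amounts: Lindqvist 2,320.44; Delacroix 3,059.03; Vance 2,520.53.
Rounded to nearest $10: Lindqvist $2,320; Delacroix $3,060; Vance $2,520. Sum = $7,900.
Rounded total matches; no reconciliation needed.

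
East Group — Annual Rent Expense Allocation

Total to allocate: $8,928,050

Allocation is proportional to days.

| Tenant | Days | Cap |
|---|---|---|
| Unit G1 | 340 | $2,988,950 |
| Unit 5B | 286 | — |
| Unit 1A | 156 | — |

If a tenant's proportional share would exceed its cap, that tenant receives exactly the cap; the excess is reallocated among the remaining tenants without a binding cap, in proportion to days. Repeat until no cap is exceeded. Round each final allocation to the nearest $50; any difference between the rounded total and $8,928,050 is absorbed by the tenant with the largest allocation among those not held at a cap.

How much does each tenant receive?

Combined days = 782.
Proportional shares (ignoring caps): Unit G1 3,881,760.87; Unit 5B 3,265,245.91; Unit 1A 1,781,043.22.
Capped: Unit G1 ($2,988,950); residual $5,939,100 reallocated over remaining days 442.
Shares after redistribution: Unit 5B 3,842,947.06 → $3,842,950; Unit 1A 2,096,152.94 → $2,096,150.

Unit G1: $2,988,950 · Unit 5B: $3,842,950 · Unit 1A: $2,096,150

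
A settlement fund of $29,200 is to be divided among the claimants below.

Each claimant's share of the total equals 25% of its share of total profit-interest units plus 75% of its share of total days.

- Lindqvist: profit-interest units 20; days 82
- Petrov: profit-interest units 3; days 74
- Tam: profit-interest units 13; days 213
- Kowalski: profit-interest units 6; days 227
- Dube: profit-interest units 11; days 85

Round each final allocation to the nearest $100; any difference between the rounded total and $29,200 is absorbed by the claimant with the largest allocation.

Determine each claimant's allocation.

Profit-interest units total 53; days total 681.
Composite weights (25% profit-interest units + 75% days): Lindqvist 0.1846; Petrov 0.0956; Tam 0.2959; Kowalski 0.2783; Dube 0.1455.
Proportional shares: Lindqvist 5,391.72; Petrov 2,792.94; Tam 8,640.35; Kowalski 8,126.42; Dube 4,248.57.
After rounding ($100): Lindqvist $5,400; Petrov $2,800; Tam $8,600; Kowalski $8,100; Dube $4,200. Sum = $29,100.
Difference $29,200 − $29,100 = +$100 applied to largest allocation (Tam): Tam becomes $8,700.

Lindqvist: $5,400; Petrov: $2,800; Tam: $8,700; Kowalski: $8,100; Dube: $4,200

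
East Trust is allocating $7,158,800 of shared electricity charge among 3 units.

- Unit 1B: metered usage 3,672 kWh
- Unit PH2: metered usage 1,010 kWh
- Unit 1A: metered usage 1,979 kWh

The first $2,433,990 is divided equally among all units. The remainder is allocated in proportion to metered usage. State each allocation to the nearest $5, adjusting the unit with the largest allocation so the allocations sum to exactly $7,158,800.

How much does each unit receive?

Unit 1B: $3,415,965 · Unit PH2: $1,527,750 · Unit 1A: $2,215,085

First tranche $2,433,990 split equally: $811,330 each.
Remainder $4,724,810 by metered usage (total 6,661): Unit 1B 2,604,639.29 → $2,604,640; Unit PH2 716,417.67 → $716,420; Unit 1A 1,403,753.04 → $1,403,755.
Rounding difference −$5 on remainder applied to Unit 1B.
Totals: Unit 1B $811,330 + $2,604,635 = $3,415,965; Unit PH2 $811,330 + $716,420 = $1,527,750; Unit 1A $811,330 + $1,403,755 = $2,215,085.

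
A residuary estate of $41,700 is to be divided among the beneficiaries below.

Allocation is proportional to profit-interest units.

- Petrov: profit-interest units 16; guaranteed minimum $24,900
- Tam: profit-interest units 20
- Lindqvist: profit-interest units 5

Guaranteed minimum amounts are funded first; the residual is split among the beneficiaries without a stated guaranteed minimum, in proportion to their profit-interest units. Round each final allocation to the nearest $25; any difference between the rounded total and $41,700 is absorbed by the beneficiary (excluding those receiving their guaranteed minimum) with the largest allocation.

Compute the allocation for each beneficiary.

Fund the minimums — Petrov $24,900. Remaining pool $16,800.
Remaining pool split over remaining profit-interest units 25: Tam 13,440.00 → $13,450; Lindqvist 3,360.00 → $3,350.

Petrov: $24,900 · Tam: $13,450 · Lindqvist: $3,350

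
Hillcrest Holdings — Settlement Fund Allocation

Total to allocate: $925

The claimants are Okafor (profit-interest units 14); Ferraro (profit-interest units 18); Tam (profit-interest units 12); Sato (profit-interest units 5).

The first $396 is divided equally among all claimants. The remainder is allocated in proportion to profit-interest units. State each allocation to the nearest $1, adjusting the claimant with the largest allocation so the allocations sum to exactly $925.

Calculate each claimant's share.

Okafor: $250 · Ferraro: $293 · Tam: $229 · Sato: $153

Equal tier: $396 ÷ 4 = $99 apiece.
Remainder $529 by profit-interest units (total 49): Okafor 151.14 → $151; Ferraro 194.33 → $194; Tam 129.55 → $130; Sato 53.98 → $54.
Totals: Okafor $99 + $151 = $250; Ferraro $99 + $194 = $293; Tam $99 + $130 = $229; Sato $99 + $54 = $153.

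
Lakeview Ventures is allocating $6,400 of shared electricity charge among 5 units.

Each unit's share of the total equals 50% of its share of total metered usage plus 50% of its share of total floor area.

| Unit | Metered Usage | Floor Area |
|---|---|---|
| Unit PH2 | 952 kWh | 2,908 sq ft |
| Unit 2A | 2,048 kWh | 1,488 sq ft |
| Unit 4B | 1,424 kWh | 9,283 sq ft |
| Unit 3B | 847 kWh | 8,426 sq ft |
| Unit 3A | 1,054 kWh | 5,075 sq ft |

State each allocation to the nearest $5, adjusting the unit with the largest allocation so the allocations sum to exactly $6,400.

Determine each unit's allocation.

Metered usage total 6,325; floor area total 27,180.
Blended shares (50% metered usage + 50% floor area): Unit PH2 0.1288; Unit 2A 0.1893; Unit 4B 0.2833; Unit 3B 0.2220; Unit 3A 0.1767.
Raw shares: Unit PH2 824.01; Unit 2A 1,211.33; Unit 4B 1,813.36; Unit 3B 1,420.55; Unit 3A 1,130.75.
Rounded to nearest $5: Unit PH2 $825; Unit 2A $1,210; Unit 4B $1,815; Unit 3B $1,420; Unit 3A $1,130. Sum = $6,400.
No rounding difference to absorb.

Unit PH2: $825 · Unit 2A: $1,210 · Unit 4B: $1,815 · Unit 3B: $1,420 · Unit 3A: $1,130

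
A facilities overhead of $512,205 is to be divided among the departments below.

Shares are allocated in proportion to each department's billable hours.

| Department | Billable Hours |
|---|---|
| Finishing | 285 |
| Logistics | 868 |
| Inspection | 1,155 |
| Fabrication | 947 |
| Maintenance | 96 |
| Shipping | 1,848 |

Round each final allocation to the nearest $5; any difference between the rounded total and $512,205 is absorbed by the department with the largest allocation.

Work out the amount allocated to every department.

Combined billable hours = 5,199.
Raw shares: Finishing 285/5,199 × $512,205 = 28,078.17; Logistics 868/5,199 × $512,205 = 85,515.28; Inspection 1,155/5,199 × $512,205 = 113,790.49; Fabrication 947/5,199 × $512,205 = 93,298.35; Maintenance 96/5,199 × $512,205 = 9,457.91; Shipping 1,848/5,199 × $512,205 = 182,064.79.
At nearest $5: Finishing $28,080; Logistics $85,515; Inspection $113,790; Fabrication $93,300; Maintenance $9,460; Shipping $182,065. Sum = $512,210.
Difference $512,205 − $512,210 = −$5 applied to largest allocation (Shipping): Shipping becomes $182,060.

Finishing: $28,080; Logistics: $85,515; Inspection: $113,790; Fabrication: $93,300; Maintenance: $9,460; Shipping: $182,060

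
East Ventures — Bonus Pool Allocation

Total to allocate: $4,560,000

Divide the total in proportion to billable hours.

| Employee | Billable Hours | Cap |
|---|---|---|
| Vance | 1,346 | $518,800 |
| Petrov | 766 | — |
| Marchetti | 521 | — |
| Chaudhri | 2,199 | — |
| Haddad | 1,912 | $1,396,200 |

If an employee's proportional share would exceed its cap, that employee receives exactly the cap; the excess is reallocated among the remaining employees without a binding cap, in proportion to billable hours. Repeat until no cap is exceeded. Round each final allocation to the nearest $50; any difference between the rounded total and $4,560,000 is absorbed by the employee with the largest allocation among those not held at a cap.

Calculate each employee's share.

Vance: $518,800 · Petrov: $581,200 · Marchetti: $395,300 · Chaudhri: $1,668,500 · Haddad: $1,396,200

Total billable hours = 6,744.
Pro-rata shares before constraints: Vance 910,106.76; Petrov 517,935.94; Marchetti 352,277.58; Chaudhri 1,486,868.33; Haddad 1,292,811.39.
Capped: Vance ($518,800); remaining pool $4,041,200 reallocated over remaining billable hours 5,398.
Capped: Haddad ($1,396,200); remaining pool $2,645,000 reallocated over remaining billable hours 3,486.
Redistributed shares: Petrov 581,201.95 → $581,200; Marchetti 395,308.38 → $395,300; Chaudhri 1,668,489.67 → $1,668,500.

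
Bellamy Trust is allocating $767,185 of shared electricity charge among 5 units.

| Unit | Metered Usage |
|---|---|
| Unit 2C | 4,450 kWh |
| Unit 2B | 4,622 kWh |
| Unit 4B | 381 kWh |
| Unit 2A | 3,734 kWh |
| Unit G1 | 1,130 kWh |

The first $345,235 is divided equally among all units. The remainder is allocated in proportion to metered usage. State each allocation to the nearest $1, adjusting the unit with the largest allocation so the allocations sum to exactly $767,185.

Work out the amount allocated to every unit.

Unit 2C: $200,197 · Unit 2B: $205,267 · Unit 4B: $80,276 · Unit 2A: $179,095 · Unit G1: $102,350

$345,235 shared equally gives $69,047 per unit.
Remainder $421,950 by metered usage (total 14,317): Unit 2C 131,150.21 → $131,150; Unit 2B 136,219.38 → $136,219; Unit 4B 11,228.82 → $11,229; Unit 2A 110,048.29 → $110,048; Unit G1 33,303.31 → $33,303.
Rounding difference +$1 on remainder applied to Unit 2B.
Totals: Unit 2C $69,047 + $131,150 = $200,197; Unit 2B $69,047 + $136,220 = $205,267; Unit 4B $69,047 + $11,229 = $80,276; Unit 2A $69,047 + $110,048 = $179,095; Unit G1 $69,047 + $33,303 = $102,350.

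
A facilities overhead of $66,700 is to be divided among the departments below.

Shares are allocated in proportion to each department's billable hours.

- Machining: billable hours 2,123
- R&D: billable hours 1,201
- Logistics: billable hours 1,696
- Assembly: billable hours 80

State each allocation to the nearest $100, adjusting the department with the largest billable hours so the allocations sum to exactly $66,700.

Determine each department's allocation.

Machining: $27,800 · R&D: $15,700 · Logistics: $22,200 · Assembly: $1,000

Billable hours total: 2,123 + 1,201 + 1,696 + 80 = 5,100.
Proportional shares: Machining 27,765.51; R&D 15,707.20; Logistics 22,181.02; Assembly 1,046.27.
After rounding ($100): Machining $27,800; R&D $15,700; Logistics $22,200; Assembly $1,000. Sum = $66,700.
No rounding difference to absorb.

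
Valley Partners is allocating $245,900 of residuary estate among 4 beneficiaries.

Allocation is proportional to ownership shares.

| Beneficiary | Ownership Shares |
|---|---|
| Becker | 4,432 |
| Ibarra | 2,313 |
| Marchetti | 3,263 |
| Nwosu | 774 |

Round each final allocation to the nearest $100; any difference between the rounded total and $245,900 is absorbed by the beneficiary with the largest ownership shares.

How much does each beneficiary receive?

Becker: $101,000 | Ibarra: $52,800 | Marchetti: $74,400 | Nwosu: $17,700

Ownership shares total: 10,782.
Proportional shares: Becker 4,432/10,782 × $245,900 = 101,078.54; Ibarra 2,313/10,782 × $245,900 = 52,751.50; Marchetti 3,263/10,782 × $245,900 = 74,417.71; Nwosu 774/10,782 × $245,900 = 17,652.25.
After rounding ($100): Becker $101,100; Ibarra $52,800; Marchetti $74,400; Nwosu $17,700. Sum = $246,000.
Difference $245,900 − $246,000 = −$100 applied to largest ownership shares (Becker): Becker becomes $101,000.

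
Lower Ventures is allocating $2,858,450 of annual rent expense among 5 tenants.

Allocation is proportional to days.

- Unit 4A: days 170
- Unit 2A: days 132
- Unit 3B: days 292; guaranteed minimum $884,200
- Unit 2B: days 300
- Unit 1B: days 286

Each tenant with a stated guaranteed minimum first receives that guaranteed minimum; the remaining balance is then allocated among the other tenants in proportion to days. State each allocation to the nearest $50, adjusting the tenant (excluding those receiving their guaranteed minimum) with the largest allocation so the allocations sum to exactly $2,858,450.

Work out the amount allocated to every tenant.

Unit 4A: $377,950; Unit 2A: $293,450; Unit 3B: $884,200; Unit 2B: $667,000; Unit 1B: $635,850

Guaranteed amounts: Unit 3B $884,200. Remaining pool $1,974,250.
Remaining pool split over remaining days 888: Unit 4A 377,953.27 → $377,950; Unit 2A 293,469.59 → $293,450; Unit 2B 666,976.35 → $667,000; Unit 1B 635,850.79 → $635,850.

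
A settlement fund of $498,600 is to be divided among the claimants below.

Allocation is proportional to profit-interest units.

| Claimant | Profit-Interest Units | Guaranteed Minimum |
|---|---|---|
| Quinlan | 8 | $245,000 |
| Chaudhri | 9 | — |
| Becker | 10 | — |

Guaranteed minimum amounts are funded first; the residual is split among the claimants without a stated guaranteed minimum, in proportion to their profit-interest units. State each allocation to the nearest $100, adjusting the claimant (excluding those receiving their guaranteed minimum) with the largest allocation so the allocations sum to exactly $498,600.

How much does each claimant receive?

Minimums first: Quinlan $245,000. Remaining pool $253,600.
Remaining pool split over remaining profit-interest units 19: Chaudhri 120,126.32 → $120,100; Becker 133,473.68 → $133,500.

Quinlan: $245,000 · Chaudhri: $120,100 · Becker: $133,500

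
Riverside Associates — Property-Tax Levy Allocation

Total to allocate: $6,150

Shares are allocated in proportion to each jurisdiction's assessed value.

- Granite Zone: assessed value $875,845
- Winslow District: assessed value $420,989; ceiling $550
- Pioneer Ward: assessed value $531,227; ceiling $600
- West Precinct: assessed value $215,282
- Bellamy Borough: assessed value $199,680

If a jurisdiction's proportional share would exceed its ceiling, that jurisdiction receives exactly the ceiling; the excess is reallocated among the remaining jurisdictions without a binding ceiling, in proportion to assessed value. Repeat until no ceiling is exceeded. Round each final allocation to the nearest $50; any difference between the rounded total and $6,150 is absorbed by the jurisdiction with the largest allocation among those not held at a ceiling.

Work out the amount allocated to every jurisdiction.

Combined assessed value = 2,243,023.
Proportional shares (ignoring caps): Granite Zone 2,401.42; Winslow District 1,154.28; Pioneer Ward 1,456.54; West Precinct 590.27; Bellamy Borough 547.49.
Held at cap: Winslow District ($550), Pioneer Ward ($600); remaining pool $5,000 reallocated over remaining assessed value 1,290,807.
Redistributed shares: Granite Zone 3,392.63 → $3,400; West Precinct 833.90 → $850; Bellamy Borough 773.47 → $750.

Granite Zone: $3,400 | Winslow District: $550 | Pioneer Ward: $600 | West Precinct: $850 | Bellamy Borough: $750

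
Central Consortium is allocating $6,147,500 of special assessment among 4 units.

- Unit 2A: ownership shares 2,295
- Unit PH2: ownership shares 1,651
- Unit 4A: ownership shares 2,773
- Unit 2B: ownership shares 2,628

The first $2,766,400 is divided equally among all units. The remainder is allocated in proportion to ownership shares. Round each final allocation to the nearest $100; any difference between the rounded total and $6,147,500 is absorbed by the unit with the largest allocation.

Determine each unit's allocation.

Unit 2A: $1,521,800 | Unit PH2: $1,288,800 | Unit 4A: $1,694,700 | Unit 2B: $1,642,200

$2,766,400 shared equally gives $691,600 per unit.
Remainder $3,381,100 by ownership shares (total 9,347): Unit 2A 830,172.73 → $830,200; Unit PH2 597,217.94 → $597,200; Unit 4A 1,003,080.16 → $1,003,100; Unit 2B 950,629.16 → $950,600.
Totals: Unit 2A $691,600 + $830,200 = $1,521,800; Unit PH2 $691,600 + $597,200 = $1,288,800; Unit 4A $691,600 + $1,003,100 = $1,694,700; Unit 2B $691,600 + $950,600 = $1,642,200.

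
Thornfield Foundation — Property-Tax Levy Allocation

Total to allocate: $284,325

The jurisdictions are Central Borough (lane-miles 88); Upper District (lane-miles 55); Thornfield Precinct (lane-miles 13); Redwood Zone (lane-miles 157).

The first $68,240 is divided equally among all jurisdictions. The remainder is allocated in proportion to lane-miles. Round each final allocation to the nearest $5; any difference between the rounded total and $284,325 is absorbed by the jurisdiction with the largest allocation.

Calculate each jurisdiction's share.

First tranche $68,240 split equally: $17,060 each.
Remainder $216,085 by lane-miles (total 313): Central Borough 60,752.33 → $60,750; Upper District 37,970.21 → $37,970; Thornfield Precinct 8,974.78 → $8,975; Redwood Zone 108,387.68 → $108,390.
Totals: Central Borough $17,060 + $60,750 = $77,810; Upper District $17,060 + $37,970 = $55,030; Thornfield Precinct $17,060 + $8,975 = $26,035; Redwood Zone $17,060 + $108,390 = $125,450.

Central Borough: $77,810 · Upper District: $55,030 · Thornfield Precinct: $26,035 · Redwood Zone: $125,450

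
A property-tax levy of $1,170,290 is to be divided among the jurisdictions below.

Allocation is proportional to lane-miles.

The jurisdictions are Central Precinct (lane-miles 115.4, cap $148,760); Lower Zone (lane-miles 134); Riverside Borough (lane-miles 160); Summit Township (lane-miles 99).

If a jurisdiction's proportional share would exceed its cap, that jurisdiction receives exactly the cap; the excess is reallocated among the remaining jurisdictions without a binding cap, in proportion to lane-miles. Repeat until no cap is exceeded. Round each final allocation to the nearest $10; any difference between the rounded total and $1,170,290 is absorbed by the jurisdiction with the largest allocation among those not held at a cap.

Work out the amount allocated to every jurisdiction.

Central Precinct: $148,760 · Lower Zone: $348,310 · Riverside Borough: $415,890 · Summit Township: $257,330

Sum of lane-miles: 508.4.
Unconstrained shares: Central Precinct 265,640.18; Lower Zone 308,455.66; Riverside Borough 368,305.27; Summit Township 227,888.89.
Capped: Central Precinct ($148,760); balance $1,021,530 reallocated over remaining lane-miles 393.
Redistributed shares: Lower Zone 348,307.94 → $348,310; Riverside Borough 415,890.08 → $415,890; Summit Township 257,331.98 → $257,330.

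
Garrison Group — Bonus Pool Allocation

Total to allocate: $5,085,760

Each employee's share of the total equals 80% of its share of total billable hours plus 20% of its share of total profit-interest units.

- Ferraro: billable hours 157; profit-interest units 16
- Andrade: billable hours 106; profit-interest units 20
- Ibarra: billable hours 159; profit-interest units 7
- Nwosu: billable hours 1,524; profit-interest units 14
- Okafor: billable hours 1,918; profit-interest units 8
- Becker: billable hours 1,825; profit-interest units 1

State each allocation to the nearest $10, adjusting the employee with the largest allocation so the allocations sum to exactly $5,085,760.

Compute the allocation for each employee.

Ferraro: $358,860 | Andrade: $384,040 | Ibarra: $221,590 | Nwosu: $1,305,680 | Okafor: $1,494,990 | Becker: $1,320,600

Billable hours total 5,689; profit-interest units total 66.
Combined weights (80% billable hours + 20% profit-interest units): Ferraro 0.0706; Andrade 0.0755; Ibarra 0.0436; Nwosu 0.2567; Okafor 0.2940; Becker 0.2597.
Raw shares: Ferraro 358,864.16; Andrade 384,036.01; Ibarra 221,591.95; Nwosu 1,305,680.17; Okafor 1,494,989.19; Becker 1,320,598.53.
Rounded to nearest $10: Ferraro $358,860; Andrade $384,040; Ibarra $221,590; Nwosu $1,305,680; Okafor $1,494,990; Becker $1,320,600. Sum = $5,085,760.
Sum already equals the total — no adjustment.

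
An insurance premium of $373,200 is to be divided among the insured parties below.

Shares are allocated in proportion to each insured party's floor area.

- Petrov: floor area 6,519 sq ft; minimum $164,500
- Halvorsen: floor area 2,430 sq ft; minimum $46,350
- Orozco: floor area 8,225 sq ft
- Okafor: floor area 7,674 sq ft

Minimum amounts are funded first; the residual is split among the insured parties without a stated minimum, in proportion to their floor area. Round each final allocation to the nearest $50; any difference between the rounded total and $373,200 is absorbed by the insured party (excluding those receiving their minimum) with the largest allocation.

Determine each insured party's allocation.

Petrov: $164,500 | Halvorsen: $46,350 | Orozco: $84,000 | Okafor: $78,350

Guaranteed amounts: Petrov $164,500; Halvorsen $46,350. Residual $162,350.
Residual split over remaining floor area 15,899: Orozco 83,988.22 → $84,000; Okafor 78,361.78 → $78,350.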